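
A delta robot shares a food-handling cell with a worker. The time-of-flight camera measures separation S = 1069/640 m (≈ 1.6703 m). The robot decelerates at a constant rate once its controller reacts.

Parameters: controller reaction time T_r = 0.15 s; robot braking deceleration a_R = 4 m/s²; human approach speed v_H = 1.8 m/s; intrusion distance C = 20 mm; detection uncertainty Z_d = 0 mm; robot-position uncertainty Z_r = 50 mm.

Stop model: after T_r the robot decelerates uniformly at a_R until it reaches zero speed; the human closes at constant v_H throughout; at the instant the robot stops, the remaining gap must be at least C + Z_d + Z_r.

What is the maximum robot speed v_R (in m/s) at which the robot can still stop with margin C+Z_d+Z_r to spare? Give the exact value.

collect terms ⇒ (1/8)·v_R² + (3/5)·v_R + (-4257/3200) = 0
  disc = (3/5)² − 4·(1/8)·(-4257/3200) = 6561/6400 ; √disc = 81/80
  v_R = (−(3/5) + 81/80) / (2·(1/8)) = 33/20 m/s
check:
stop time T_s = (33/20)/4 = 0.4125 s
robot in T_r: 1.6500·0.1500 = 0.2475 m
robot under decel: 1.6500²/(2·4.0000) = 0.3403 m
human closes 1.8000·0.5625 = 1.0125 m
residual clearance needed = 0.0200+0.0000+0.0500 = 0.0700 m
sum ≈ 0.2475+0.3403+1.0125+0.0700 ≈ 1.6703 m = S ✓

v_R_max = 33/20 m/s = 1.6500 m/s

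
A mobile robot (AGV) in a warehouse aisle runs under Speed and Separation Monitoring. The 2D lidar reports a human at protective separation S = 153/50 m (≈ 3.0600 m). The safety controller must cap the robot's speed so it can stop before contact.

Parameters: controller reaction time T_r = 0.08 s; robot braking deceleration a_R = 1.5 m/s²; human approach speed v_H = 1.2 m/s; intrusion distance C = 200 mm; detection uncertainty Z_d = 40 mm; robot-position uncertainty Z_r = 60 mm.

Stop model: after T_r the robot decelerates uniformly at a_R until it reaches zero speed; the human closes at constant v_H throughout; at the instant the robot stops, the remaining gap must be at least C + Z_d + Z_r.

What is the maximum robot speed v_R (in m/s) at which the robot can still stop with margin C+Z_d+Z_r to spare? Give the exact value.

v_R_max = 9/5 m/s = 1.8000 m/s

quadratic (1/3)·v² + (22/25)·v + (-333/125) = 0
  disc = (22/25)² − 4·(1/3)·(-333/125) = 2704/625 ; √disc = 52/25
  v_R = (−(22/25) + 52/25) / (2·(1/3)) = 9/5 m/s
check:
stop time T_s = (9/5)/(3/2) = 1.2000 s
reaction-phase robot travel = 1.8000·0.0800 = 0.1440 m
robot under decel: 1.8000²/(2·1.5000) = 1.0800 m
person approaches 1.2000·(0.0800+1.2000) = 1.5360 m
residual clearance needed = 0.2000+0.0400+0.0600 = 0.3000 m
sum ≈ 0.1440+1.0800+1.5360+0.3000 ≈ 3.0600 m = S ✓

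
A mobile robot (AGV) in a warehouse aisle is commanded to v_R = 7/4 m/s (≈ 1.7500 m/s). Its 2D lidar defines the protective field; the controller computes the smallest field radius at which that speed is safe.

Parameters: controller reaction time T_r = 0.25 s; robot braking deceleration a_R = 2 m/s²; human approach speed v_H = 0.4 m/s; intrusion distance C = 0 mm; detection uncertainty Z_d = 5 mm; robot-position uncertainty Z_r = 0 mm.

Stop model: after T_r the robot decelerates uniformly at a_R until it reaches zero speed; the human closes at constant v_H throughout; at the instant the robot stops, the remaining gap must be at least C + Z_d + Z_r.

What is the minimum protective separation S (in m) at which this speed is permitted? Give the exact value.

S_min = 2653/1600 m = 1.6581 m

braking lasts T_s = (7/4)/2 = 0.8750 s
robot in T_r: 1.7500·0.2500 = 0.4375 m
robot under decel: 1.7500²/(2·2.0000) = 0.7656 m
human over T_r+T_s: 0.4000·(0.2500+0.8750) = 0.4500 m
residual clearance needed = 0.0000+0.0050+0.0000 = 0.0050 m
S_min ≈ 0.4375+0.7656+0.4500+0.0050  ⇒  S_min = 2653/1600 m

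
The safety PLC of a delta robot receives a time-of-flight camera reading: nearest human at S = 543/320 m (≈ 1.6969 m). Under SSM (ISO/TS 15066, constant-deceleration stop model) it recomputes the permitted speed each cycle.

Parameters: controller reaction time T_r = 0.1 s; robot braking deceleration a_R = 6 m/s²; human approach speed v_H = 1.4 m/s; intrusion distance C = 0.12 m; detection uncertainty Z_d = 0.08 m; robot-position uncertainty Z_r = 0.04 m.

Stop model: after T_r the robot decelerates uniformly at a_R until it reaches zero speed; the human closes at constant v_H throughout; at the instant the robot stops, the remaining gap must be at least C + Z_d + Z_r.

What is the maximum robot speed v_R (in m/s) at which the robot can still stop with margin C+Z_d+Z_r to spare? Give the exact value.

v_R_max = 49/20 m/s = 2.4500 m/s

at the boundary: (1/12)·v² + (1/3)·v + (-2107/1600) = 0
  disc = (1/3)² − 4·(1/12)·(-2107/1600) = 7921/14400 ; √disc = 89/120
  v_R = (−(1/3) + 89/120) / (2·(1/12)) = 49/20 m/s
check:
stop time T_s = (49/20)/6 = 0.4083 s
robot covers v_R·T_r = 2.4500·0.1000 = 0.2450 m before braking
robot under decel: 2.4500²/(2·6.0000) = 0.5002 m
human closes 1.4000·0.5083 = 0.7117 m
margins: 0.1200+0.0800+0.0400 = 0.2400 m
sum ≈ 0.2450+0.5002+0.7117+0.2400 ≈ 1.6969 m = S ✓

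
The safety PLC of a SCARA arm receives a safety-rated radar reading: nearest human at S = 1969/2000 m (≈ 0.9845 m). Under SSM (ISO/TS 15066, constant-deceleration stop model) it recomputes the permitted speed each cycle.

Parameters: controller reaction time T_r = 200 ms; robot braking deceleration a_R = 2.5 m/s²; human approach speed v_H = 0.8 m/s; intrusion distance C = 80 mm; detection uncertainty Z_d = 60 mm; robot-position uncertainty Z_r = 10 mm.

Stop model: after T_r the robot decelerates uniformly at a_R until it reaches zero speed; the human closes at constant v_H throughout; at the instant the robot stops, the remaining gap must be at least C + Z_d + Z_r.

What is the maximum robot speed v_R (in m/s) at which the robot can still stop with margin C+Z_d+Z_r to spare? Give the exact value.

collect terms ⇒ (1/5)·v_R² + (13/25)·v_R + (-1349/2000) = 0
  disc = (13/25)² − 4·(1/5)·(-1349/2000) = 81/100 ; √disc = 9/10
  v_R = (−(13/25) + 9/10) / (2·(1/5)) = 19/20 m/s
check:
T_s = v_R/a_R = (19/20)/(5/2) = 0.3800 s
robot covers v_R·T_r = 0.9500·0.2000 = 0.1900 m before braking
robot covers 0.9500·0.3800 − ½·2.5000·0.3800² = 0.1805 m while stopping
person approaches 0.8000·(0.2000+0.3800) = 0.4640 m
residual clearance needed = 0.0800+0.0600+0.0100 = 0.1500 m
sum ≈ 0.1900+0.1805+0.4640+0.1500 ≈ 0.9845 m = S ✓

v_R_max = 19/20 m/s = 0.9500 m/s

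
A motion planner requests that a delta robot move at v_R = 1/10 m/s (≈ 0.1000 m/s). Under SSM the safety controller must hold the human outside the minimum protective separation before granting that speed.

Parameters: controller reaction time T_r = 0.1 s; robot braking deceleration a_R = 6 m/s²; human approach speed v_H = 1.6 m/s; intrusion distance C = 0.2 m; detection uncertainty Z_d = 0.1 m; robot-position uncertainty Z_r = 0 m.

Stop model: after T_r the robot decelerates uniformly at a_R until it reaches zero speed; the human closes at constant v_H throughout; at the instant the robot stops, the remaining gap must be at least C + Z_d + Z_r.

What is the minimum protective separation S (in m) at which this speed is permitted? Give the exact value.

S_min = 199/400 m = 0.4975 m

T_s = v_R/a_R = (1/10)/6 = 0.0167 s
reaction-phase robot travel = 0.1000·0.1000 = 0.0100 m
robot under decel: 0.1000²/(2·6.0000) = 0.0008 m
human closes 1.6000·0.1167 = 0.1867 m
C+Z_d+Z_r = 0.2000+0.1000+0.0000 = 0.3000 m
S_min ≈ 0.0100+0.0008+0.1867+0.3000  ⇒  S_min = 199/400 m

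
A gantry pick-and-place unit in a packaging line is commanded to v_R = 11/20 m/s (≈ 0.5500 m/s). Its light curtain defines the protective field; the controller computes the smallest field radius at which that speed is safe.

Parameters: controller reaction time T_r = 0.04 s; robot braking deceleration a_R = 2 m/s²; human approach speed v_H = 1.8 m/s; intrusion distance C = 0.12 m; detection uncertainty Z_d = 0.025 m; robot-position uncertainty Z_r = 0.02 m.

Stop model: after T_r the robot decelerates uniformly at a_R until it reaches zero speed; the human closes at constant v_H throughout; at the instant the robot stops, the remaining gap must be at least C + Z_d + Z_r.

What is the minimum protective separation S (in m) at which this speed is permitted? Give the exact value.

S_min = 6637/8000 m = 0.8296 m

T_s = v_R/a_R = (11/20)/2 = 0.2750 s
robot in T_r: 0.5500·0.0400 = 0.0220 m
braking distance = 0.5500²/(2·2.0000) = 0.0756 m
human closes 1.8000·0.3150 = 0.5670 m
C+Z_d+Z_r = 0.1200+0.0250+0.0200 = 0.1650 m
S_min ≈ 0.0220+0.0756+0.5670+0.1650  ⇒  S_min = 6637/8000 m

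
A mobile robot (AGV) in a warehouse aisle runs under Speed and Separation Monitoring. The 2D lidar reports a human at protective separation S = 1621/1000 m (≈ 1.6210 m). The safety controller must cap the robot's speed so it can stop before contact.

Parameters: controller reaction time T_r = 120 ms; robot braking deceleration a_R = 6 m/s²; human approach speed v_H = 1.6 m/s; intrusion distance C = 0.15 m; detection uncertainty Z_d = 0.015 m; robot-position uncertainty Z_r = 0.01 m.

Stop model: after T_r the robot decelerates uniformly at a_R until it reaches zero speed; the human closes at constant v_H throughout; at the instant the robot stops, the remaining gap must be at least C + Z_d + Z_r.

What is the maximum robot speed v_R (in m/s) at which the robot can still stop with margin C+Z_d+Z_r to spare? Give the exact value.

v_R_max = 11/5 m/s = 2.2000 m/s

collect terms ⇒ (1/12)·v_R² + (29/75)·v_R + (-627/500) = 0
  disc = (29/75)² − 4·(1/12)·(-627/500) = 12769/22500 ; √disc = 113/150
  v_R = (−(29/75) + 113/150) / (2·(1/12)) = 11/5 m/s
check:
T_s = v_R/a_R = (11/5)/6 = 0.3667 s
reaction-phase robot travel = 2.2000·0.1200 = 0.2640 m
robot covers 2.2000·0.3667 − ½·6.0000·0.3667² = 0.4033 m while stopping
human closes 1.6000·0.4867 = 0.7787 m
margins: 0.1500+0.0150+0.0100 = 0.1750 m
sum ≈ 0.2640+0.4033+0.7787+0.1750 ≈ 1.6210 m = S ✓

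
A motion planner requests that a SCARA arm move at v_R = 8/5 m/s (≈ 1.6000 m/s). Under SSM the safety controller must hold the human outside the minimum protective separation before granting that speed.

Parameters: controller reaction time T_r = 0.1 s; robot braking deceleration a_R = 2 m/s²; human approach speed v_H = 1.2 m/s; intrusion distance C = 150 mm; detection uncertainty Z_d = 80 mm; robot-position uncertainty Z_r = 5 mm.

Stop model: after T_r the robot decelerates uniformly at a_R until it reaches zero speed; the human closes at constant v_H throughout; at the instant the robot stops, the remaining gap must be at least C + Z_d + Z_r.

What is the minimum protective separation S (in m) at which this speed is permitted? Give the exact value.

braking lasts T_s = (8/5)/2 = 0.8000 s
robot in T_r: 1.6000·0.1000 = 0.1600 m
robot under decel: 1.6000²/(2·2.0000) = 0.6400 m
human over T_r+T_s: 1.2000·(0.1000+0.8000) = 1.0800 m
margins: 0.1500+0.0800+0.0050 = 0.2350 m
S_min ≈ 0.1600+0.6400+1.0800+0.2350  ⇒  S_min = 423/200 m

S_min = 423/200 m = 2.1150 m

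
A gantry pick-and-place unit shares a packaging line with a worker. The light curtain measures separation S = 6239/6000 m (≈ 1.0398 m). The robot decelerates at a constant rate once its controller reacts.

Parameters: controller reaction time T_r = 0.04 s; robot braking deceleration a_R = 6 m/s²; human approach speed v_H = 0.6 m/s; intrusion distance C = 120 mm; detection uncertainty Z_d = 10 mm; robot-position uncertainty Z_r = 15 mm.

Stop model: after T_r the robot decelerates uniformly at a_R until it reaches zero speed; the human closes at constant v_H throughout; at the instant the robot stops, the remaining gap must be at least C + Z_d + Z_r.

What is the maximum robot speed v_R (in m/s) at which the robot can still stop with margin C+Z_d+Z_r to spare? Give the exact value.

v_R_max = 5/2 m/s = 2.5000 m/s

quadratic (1/12)·v² + (7/50)·v + (-209/240) = 0
  disc = (7/50)² − 4·(1/12)·(-209/240) = 27889/90000 ; √disc = 167/300
  v_R = (−(7/50) + 167/300) / (2·(1/12)) = 5/2 m/s
check:
T_s = v_R/a_R = (5/2)/6 = 0.4167 s
robot in T_r: 2.5000·0.0400 = 0.1000 m
robot under decel: 2.5000²/(2·6.0000) = 0.5208 m
person approaches 0.6000·(0.0400+0.4167) = 0.2740 m
residual clearance needed = 0.1200+0.0100+0.0150 = 0.1450 m
sum ≈ 0.1000+0.5208+0.2740+0.1450 ≈ 1.0398 m = S ✓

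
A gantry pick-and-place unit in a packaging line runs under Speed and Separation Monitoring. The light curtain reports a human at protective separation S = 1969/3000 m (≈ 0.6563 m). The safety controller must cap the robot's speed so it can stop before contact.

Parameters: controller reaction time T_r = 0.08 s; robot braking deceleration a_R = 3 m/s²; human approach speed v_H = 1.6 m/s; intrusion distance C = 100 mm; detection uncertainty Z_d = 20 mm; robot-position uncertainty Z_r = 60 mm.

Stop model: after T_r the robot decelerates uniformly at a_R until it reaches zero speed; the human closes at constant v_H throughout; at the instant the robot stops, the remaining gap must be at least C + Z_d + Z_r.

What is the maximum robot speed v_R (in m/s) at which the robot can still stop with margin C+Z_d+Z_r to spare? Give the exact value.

v_R_max = 1/2 m/s = 0.5000 m/s

at the boundary: (1/6)·v² + (46/75)·v + (-209/600) = 0
  disc = (46/75)² − 4·(1/6)·(-209/600) = 1521/2500 ; √disc = 39/50
  v_R = (−(46/75) + 39/50) / (2·(1/6)) = 1/2 m/s
check:
braking lasts T_s = (1/2)/3 = 0.1667 s
reaction-phase robot travel = 0.5000·0.0800 = 0.0400 m
braking distance = 0.5000²/(2·3.0000) = 0.0417 m
person approaches 1.6000·(0.0800+0.1667) = 0.3947 m
C+Z_d+Z_r = 0.1000+0.0200+0.0600 = 0.1800 m
sum ≈ 0.0400+0.0417+0.3947+0.1800 ≈ 0.6563 m = S ✓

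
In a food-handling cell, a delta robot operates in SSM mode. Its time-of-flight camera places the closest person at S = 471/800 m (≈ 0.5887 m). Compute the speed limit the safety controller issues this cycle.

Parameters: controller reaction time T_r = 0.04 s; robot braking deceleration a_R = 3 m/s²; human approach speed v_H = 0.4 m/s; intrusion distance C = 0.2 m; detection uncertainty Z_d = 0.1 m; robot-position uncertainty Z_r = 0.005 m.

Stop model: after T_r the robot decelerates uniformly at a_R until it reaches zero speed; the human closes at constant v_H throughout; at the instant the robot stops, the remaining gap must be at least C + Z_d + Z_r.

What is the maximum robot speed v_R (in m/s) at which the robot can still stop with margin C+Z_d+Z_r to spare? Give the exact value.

quadratic (1/6)·v² + (13/75)·v + (-1071/4000) = 0
  disc = (13/75)² − 4·(1/6)·(-1071/4000) = 18769/90000 ; √disc = 137/300
  v_R = (−(13/75) + 137/300) / (2·(1/6)) = 17/20 m/s
check:
braking lasts T_s = (17/20)/3 = 0.2833 s
robot in T_r: 0.8500·0.0400 = 0.0340 m
robot covers 0.8500·0.2833 − ½·3.0000·0.2833² = 0.1204 m while stopping
human over T_r+T_s: 0.4000·(0.0400+0.2833) = 0.1293 m
margins: 0.2000+0.1000+0.0050 = 0.3050 m
sum ≈ 0.0340+0.1204+0.1293+0.3050 ≈ 0.5887 m = S ✓

v_R_max = 17/20 m/s = 0.8500 m/s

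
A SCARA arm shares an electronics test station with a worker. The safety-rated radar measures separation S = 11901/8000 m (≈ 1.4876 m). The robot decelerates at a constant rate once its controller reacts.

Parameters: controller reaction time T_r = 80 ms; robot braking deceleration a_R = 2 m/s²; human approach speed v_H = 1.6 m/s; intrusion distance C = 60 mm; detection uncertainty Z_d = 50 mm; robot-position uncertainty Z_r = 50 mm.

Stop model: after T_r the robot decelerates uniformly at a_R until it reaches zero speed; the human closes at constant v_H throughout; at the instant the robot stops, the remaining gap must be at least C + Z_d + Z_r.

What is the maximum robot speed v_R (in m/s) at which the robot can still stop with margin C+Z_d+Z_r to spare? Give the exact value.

v_R_max = 21/20 m/s = 1.0500 m/s

collect terms ⇒ (1/4)·v_R² + (22/25)·v_R + (-9597/8000) = 0
  disc = (22/25)² − 4·(1/4)·(-9597/8000) = 78961/40000 ; √disc = 281/200
  v_R = (−(22/25) + 281/200) / (2·(1/4)) = 21/20 m/s
check:
T_s = v_R/a_R = (21/20)/2 = 0.5250 s
reaction-phase robot travel = 1.0500·0.0800 = 0.0840 m
braking distance = 1.0500²/(2·2.0000) = 0.2756 m
human closes 1.6000·0.6050 = 0.9680 m
residual clearance needed = 0.0600+0.0500+0.0500 = 0.1600 m
sum ≈ 0.0840+0.2756+0.9680+0.1600 ≈ 1.4876 m = S ✓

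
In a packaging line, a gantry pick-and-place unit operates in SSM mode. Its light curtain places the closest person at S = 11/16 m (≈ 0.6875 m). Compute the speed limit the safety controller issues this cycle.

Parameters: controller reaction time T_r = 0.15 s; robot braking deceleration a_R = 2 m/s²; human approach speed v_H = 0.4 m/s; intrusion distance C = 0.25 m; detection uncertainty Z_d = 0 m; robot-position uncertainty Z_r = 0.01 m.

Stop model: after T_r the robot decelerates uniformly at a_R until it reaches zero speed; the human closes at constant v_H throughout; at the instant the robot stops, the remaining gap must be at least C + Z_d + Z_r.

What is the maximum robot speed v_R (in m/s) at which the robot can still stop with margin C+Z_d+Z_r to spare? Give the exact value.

v_R_max = 7/10 m/s = 0.7000 m/s

quadratic (1/4)·v² + (7/20)·v + (-147/400) = 0
  disc = (7/20)² − 4·(1/4)·(-147/400) = 49/100 ; √disc = 7/10
  v_R = (−(7/20) + 7/10) / (2·(1/4)) = 7/10 m/s
check:
T_s = v_R/a_R = (7/10)/2 = 0.3500 s
robot covers v_R·T_r = 0.7000·0.1500 = 0.1050 m before braking
robot under decel: 0.7000²/(2·2.0000) = 0.1225 m
human closes 0.4000·0.5000 = 0.2000 m
C+Z_d+Z_r = 0.2500+0.0000+0.0100 = 0.2600 m
sum ≈ 0.1050+0.1225+0.2000+0.2600 ≈ 0.6875 m = S ✓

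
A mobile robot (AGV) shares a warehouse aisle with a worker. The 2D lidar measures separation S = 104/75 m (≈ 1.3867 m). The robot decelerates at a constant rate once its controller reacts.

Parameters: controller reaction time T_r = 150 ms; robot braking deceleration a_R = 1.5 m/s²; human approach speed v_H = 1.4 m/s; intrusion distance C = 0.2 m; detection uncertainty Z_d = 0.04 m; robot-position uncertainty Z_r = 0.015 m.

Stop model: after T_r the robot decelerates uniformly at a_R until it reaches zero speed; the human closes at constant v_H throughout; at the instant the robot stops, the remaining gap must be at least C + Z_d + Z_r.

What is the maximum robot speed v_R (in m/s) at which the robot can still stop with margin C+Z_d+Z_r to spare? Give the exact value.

v_R_max = 7/10 m/s = 0.7000 m/s

collect terms ⇒ (1/3)·v_R² + (13/12)·v_R + (-553/600) = 0
  disc = (13/12)² − 4·(1/3)·(-553/600) = 961/400 ; √disc = 31/20
  v_R = (−(13/12) + 31/20) / (2·(1/3)) = 7/10 m/s
check:
braking lasts T_s = (7/10)/(3/2) = 0.4667 s
reaction-phase robot travel = 0.7000·0.1500 = 0.1050 m
robot under decel: 0.7000²/(2·1.5000) = 0.1633 m
person approaches 1.4000·(0.1500+0.4667) = 0.8633 m
margins: 0.2000+0.0400+0.0150 = 0.2550 m
sum ≈ 0.1050+0.1633+0.8633+0.2550 ≈ 1.3867 m = S ✓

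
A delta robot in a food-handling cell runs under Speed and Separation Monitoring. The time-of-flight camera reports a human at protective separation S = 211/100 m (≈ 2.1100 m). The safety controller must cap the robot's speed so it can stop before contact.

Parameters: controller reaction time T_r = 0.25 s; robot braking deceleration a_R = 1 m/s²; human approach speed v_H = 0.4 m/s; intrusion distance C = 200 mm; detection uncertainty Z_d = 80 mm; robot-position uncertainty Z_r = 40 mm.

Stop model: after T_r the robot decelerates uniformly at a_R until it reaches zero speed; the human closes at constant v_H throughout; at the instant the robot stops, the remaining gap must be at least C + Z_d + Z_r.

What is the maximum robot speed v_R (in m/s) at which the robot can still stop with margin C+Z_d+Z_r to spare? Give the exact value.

quadratic (1/2)·v² + (13/20)·v + (-169/100) = 0
  disc = (13/20)² − 4·(1/2)·(-169/100) = 1521/400 ; √disc = 39/20
  v_R = (−(13/20) + 39/20) / (2·(1/2)) = 13/10 m/s
check:
braking lasts T_s = (13/10)/1 = 1.3000 s
robot in T_r: 1.3000·0.2500 = 0.3250 m
braking distance = 1.3000²/(2·1.0000) = 0.8450 m
human closes 0.4000·1.5500 = 0.6200 m
residual clearance needed = 0.2000+0.0800+0.0400 = 0.3200 m
sum ≈ 0.3250+0.8450+0.6200+0.3200 ≈ 2.1100 m = S ✓

v_R_max = 13/10 m/s = 1.3000 m/s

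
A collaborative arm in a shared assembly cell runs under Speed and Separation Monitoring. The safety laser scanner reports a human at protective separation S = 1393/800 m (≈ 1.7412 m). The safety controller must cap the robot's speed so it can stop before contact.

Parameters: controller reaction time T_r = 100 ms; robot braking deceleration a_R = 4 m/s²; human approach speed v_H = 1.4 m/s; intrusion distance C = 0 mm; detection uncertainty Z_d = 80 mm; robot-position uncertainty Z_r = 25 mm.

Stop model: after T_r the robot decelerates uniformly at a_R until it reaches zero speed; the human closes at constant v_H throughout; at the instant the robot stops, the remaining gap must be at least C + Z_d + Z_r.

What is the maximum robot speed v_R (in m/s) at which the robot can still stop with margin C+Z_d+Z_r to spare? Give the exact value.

collect terms ⇒ (1/8)·v_R² + (9/20)·v_R + (-1197/800) = 0
  disc = (9/20)² − 4·(1/8)·(-1197/800) = 1521/1600 ; √disc = 39/40
  v_R = (−(9/20) + 39/40) / (2·(1/8)) = 21/10 m/s
check:
braking lasts T_s = (21/10)/4 = 0.5250 s
robot in T_r: 2.1000·0.1000 = 0.2100 m
robot under decel: 2.1000²/(2·4.0000) = 0.5513 m
human closes 1.4000·0.6250 = 0.8750 m
residual clearance needed = 0.0000+0.0800+0.0250 = 0.1050 m
sum ≈ 0.2100+0.5513+0.8750+0.1050 ≈ 1.7412 m = S ✓

v_R_max = 21/10 m/s = 2.1000 m/s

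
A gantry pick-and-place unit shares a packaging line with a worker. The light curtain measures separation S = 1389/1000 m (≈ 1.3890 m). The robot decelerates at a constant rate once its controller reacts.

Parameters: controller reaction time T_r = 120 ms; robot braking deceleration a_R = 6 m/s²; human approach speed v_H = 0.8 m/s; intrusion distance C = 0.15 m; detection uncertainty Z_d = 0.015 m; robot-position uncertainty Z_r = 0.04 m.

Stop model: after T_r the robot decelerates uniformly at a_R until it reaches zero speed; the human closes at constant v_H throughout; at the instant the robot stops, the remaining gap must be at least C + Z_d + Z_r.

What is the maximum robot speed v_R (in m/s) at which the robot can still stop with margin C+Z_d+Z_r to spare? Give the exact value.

v_R_max = 12/5 m/s = 2.4000 m/s

collect terms ⇒ (1/12)·v_R² + (19/75)·v_R + (-136/125) = 0
  disc = (19/75)² − 4·(1/12)·(-136/125) = 2401/5625 ; √disc = 49/75
  v_R = (−(19/75) + 49/75) / (2·(1/12)) = 12/5 m/s
check:
stop time T_s = (12/5)/6 = 0.4000 s
robot in T_r: 2.4000·0.1200 = 0.2880 m
robot covers 2.4000·0.4000 − ½·6.0000·0.4000² = 0.4800 m while stopping
human over T_r+T_s: 0.8000·(0.1200+0.4000) = 0.4160 m
margins: 0.1500+0.0150+0.0400 = 0.2050 m
sum ≈ 0.2880+0.4800+0.4160+0.2050 ≈ 1.3890 m = S ✓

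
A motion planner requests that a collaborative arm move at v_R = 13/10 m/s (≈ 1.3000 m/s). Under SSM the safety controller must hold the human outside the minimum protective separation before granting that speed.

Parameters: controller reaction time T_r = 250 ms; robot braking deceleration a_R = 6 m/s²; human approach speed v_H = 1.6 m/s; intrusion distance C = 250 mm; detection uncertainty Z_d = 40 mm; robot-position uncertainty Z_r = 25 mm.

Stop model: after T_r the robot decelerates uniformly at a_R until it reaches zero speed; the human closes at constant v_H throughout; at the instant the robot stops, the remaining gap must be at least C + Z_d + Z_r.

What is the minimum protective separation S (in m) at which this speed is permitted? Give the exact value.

T_s = v_R/a_R = (13/10)/6 = 0.2167 s
robot covers v_R·T_r = 1.3000·0.2500 = 0.3250 m before braking
robot under decel: 1.3000²/(2·6.0000) = 0.1408 m
human over T_r+T_s: 1.6000·(0.2500+0.2167) = 0.7467 m
residual clearance needed = 0.2500+0.0400+0.0250 = 0.3150 m
S_min ≈ 0.3250+0.1408+0.7467+0.3150  ⇒  S_min = 611/400 m

S_min = 611/400 m = 1.5275 m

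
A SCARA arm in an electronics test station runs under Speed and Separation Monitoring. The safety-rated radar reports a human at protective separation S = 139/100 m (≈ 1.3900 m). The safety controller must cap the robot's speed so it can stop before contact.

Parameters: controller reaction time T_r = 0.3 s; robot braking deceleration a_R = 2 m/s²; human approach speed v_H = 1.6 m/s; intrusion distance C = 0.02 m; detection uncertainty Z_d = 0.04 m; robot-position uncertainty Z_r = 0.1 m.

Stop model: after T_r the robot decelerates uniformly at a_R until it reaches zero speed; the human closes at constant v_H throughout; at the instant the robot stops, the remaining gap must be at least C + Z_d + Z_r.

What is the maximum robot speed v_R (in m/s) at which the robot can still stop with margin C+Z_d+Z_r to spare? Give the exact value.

at the boundary: (1/4)·v² + (11/10)·v + (-3/4) = 0
  disc = (11/10)² − 4·(1/4)·(-3/4) = 49/25 ; √disc = 7/5
  v_R = (−(11/10) + 7/5) / (2·(1/4)) = 3/5 m/s
check:
T_s = v_R/a_R = (3/5)/2 = 0.3000 s
robot covers v_R·T_r = 0.6000·0.3000 = 0.1800 m before braking
robot under decel: 0.6000²/(2·2.0000) = 0.0900 m
human closes 1.6000·0.6000 = 0.9600 m
residual clearance needed = 0.0200+0.0400+0.1000 = 0.1600 m
sum ≈ 0.1800+0.0900+0.9600+0.1600 ≈ 1.3900 m = S ✓

v_R_max = 3/5 m/s = 0.6000 m/s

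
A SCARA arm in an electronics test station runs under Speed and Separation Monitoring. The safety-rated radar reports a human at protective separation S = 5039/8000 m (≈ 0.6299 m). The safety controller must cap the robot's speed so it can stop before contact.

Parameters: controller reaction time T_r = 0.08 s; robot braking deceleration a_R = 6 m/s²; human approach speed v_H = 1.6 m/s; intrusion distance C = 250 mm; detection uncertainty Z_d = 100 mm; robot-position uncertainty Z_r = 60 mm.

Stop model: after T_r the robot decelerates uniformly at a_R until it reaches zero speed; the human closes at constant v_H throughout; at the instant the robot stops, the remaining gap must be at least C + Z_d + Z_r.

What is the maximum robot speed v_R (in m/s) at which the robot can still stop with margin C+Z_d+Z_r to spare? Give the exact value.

v_R_max = 1/4 m/s = 0.2500 m/s

collect terms ⇒ (1/12)·v_R² + (26/75)·v_R + (-147/1600) = 0
  disc = (26/75)² − 4·(1/12)·(-147/1600) = 54289/360000 ; √disc = 233/600
  v_R = (−(26/75) + 233/600) / (2·(1/12)) = 1/4 m/s
check:
T_s = v_R/a_R = (1/4)/6 = 0.0417 s
reaction-phase robot travel = 0.2500·0.0800 = 0.0200 m
robot covers 0.2500·0.0417 − ½·6.0000·0.0417² = 0.0052 m while stopping
human closes 1.6000·0.1217 = 0.1947 m
C+Z_d+Z_r = 0.2500+0.1000+0.0600 = 0.4100 m
sum ≈ 0.0200+0.0052+0.1947+0.4100 ≈ 0.6299 m = S ✓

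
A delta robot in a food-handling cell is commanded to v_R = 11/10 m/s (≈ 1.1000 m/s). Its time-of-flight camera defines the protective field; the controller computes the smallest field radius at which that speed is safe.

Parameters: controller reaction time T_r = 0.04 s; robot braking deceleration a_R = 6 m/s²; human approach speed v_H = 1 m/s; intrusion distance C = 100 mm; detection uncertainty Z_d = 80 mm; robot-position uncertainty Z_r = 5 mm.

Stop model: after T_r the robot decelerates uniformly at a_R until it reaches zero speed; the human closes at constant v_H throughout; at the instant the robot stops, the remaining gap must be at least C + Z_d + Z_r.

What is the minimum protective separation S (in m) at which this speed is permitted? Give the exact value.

stop time T_s = (11/10)/6 = 0.1833 s
robot in T_r: 1.1000·0.0400 = 0.0440 m
braking distance = 1.1000²/(2·6.0000) = 0.1008 m
person approaches 1.0000·(0.0400+0.1833) = 0.2233 m
C+Z_d+Z_r = 0.1000+0.0800+0.0050 = 0.1850 m
S_min ≈ 0.0440+0.1008+0.2233+0.1850  ⇒  S_min = 3319/6000 m

S_min = 3319/6000 m = 0.5532 m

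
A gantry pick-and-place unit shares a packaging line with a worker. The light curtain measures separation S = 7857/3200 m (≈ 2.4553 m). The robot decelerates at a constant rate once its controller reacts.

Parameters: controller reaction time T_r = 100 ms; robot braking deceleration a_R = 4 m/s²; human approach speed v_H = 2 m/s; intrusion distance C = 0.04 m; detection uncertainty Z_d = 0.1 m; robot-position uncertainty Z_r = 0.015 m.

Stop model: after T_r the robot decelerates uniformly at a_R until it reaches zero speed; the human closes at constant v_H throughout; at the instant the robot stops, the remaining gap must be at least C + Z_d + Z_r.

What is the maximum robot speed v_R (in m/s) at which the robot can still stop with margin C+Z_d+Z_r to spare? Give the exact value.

collect terms ⇒ (1/8)·v_R² + (3/5)·v_R + (-6721/3200) = 0
  disc = (3/5)² − 4·(1/8)·(-6721/3200) = 361/256 ; √disc = 19/16
  v_R = (−(3/5) + 19/16) / (2·(1/8)) = 47/20 m/s
check:
T_s = v_R/a_R = (47/20)/4 = 0.5875 s
robot covers v_R·T_r = 2.3500·0.1000 = 0.2350 m before braking
robot under decel: 2.3500²/(2·4.0000) = 0.6903 m
human over T_r+T_s: 2.0000·(0.1000+0.5875) = 1.3750 m
residual clearance needed = 0.0400+0.1000+0.0150 = 0.1550 m
sum ≈ 0.2350+0.6903+1.3750+0.1550 ≈ 2.4553 m = S ✓

v_R_max = 47/20 m/s = 2.3500 m/s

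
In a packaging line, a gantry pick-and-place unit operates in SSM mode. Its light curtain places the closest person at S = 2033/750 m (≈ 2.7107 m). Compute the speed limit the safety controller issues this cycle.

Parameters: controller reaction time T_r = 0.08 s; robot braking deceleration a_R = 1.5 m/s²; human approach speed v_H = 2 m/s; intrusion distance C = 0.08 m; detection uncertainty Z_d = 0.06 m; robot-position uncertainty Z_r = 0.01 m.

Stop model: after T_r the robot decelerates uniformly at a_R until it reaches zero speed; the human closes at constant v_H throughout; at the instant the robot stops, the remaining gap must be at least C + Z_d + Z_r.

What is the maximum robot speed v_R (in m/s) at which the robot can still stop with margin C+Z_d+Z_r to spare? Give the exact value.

v_R_max = 13/10 m/s = 1.3000 m/s

collect terms ⇒ (1/3)·v_R² + (106/75)·v_R + (-3601/1500) = 0
  disc = (106/75)² − 4·(1/3)·(-3601/1500) = 3249/625 ; √disc = 57/25
  v_R = (−(106/75) + 57/25) / (2·(1/3)) = 13/10 m/s
check:
stop time T_s = (13/10)/(3/2) = 0.8667 s
robot in T_r: 1.3000·0.0800 = 0.1040 m
braking distance = 1.3000²/(2·1.5000) = 0.5633 m
person approaches 2.0000·(0.0800+0.8667) = 1.8933 m
residual clearance needed = 0.0800+0.0600+0.0100 = 0.1500 m
sum ≈ 0.1040+0.5633+1.8933+0.1500 ≈ 2.7107 m = S ✓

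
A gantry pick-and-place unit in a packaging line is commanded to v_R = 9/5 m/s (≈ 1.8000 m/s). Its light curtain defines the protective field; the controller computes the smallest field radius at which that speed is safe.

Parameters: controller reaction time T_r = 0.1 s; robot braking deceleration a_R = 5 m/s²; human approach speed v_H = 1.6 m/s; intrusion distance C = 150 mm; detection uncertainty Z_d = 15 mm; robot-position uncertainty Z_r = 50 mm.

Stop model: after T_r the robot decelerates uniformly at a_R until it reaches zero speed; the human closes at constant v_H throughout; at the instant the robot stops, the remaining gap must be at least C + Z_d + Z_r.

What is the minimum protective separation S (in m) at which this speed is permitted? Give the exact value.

stop time T_s = (9/5)/5 = 0.3600 s
robot in T_r: 1.8000·0.1000 = 0.1800 m
robot under decel: 1.8000²/(2·5.0000) = 0.3240 m
person approaches 1.6000·(0.1000+0.3600) = 0.7360 m
C+Z_d+Z_r = 0.1500+0.0150+0.0500 = 0.2150 m
S_min ≈ 0.1800+0.3240+0.7360+0.2150  ⇒  S_min = 291/200 m

S_min = 291/200 m = 1.4550 m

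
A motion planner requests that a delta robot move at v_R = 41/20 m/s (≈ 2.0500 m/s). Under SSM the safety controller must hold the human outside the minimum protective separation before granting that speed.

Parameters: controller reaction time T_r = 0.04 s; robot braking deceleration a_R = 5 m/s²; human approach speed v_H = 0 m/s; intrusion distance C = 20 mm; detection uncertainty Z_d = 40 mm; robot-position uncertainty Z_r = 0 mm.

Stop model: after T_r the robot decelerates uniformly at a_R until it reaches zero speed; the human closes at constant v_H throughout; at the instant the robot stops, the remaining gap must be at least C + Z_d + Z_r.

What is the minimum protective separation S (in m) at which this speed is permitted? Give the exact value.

T_s = v_R/a_R = (41/20)/5 = 0.4100 s
robot covers v_R·T_r = 2.0500·0.0400 = 0.0820 m before braking
robot under decel: 2.0500²/(2·5.0000) = 0.4203 m
human over T_r+T_s: 0.0000·(0.0400+0.4100) = 0.0000 m
margins: 0.0200+0.0400+0.0000 = 0.0600 m
S_min ≈ 0.0820+0.4203+0.0000+0.0600  ⇒  S_min = 2249/4000 m

S_min = 2249/4000 m = 0.5623 m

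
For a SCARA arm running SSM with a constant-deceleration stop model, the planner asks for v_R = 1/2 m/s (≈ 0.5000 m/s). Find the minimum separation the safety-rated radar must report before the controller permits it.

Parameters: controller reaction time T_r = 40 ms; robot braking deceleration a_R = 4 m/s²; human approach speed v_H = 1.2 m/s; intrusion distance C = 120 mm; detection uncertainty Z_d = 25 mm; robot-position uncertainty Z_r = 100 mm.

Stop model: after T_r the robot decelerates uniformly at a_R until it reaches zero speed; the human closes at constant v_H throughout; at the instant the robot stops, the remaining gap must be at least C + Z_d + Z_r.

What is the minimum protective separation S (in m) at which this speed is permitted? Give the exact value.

S_min = 1977/4000 m = 0.4943 m

braking lasts T_s = (1/2)/4 = 0.1250 s
robot in T_r: 0.5000·0.0400 = 0.0200 m
robot covers 0.5000·0.1250 − ½·4.0000·0.1250² = 0.0312 m while stopping
person approaches 1.2000·(0.0400+0.1250) = 0.1980 m
margins: 0.1200+0.0250+0.1000 = 0.2450 m
S_min ≈ 0.0200+0.0312+0.1980+0.2450  ⇒  S_min = 1977/4000 m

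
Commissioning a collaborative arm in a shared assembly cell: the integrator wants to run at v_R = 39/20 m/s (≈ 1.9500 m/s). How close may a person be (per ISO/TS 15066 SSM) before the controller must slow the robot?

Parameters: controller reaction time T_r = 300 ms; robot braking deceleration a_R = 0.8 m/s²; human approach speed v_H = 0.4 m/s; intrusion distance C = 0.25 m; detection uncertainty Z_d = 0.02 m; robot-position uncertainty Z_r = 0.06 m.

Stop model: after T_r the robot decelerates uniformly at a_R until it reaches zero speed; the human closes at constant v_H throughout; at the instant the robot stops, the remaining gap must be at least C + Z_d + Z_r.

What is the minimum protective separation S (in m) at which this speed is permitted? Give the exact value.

T_s = v_R/a_R = (39/20)/(4/5) = 2.4375 s
robot covers v_R·T_r = 1.9500·0.3000 = 0.5850 m before braking
braking distance = 1.9500²/(2·0.8000) = 2.3766 m
human closes 0.4000·2.7375 = 1.0950 m
C+Z_d+Z_r = 0.2500+0.0200+0.0600 = 0.3300 m
S_min ≈ 0.5850+2.3766+1.0950+0.3300  ⇒  S_min = 14037/3200 m

S_min = 14037/3200 m = 4.3866 m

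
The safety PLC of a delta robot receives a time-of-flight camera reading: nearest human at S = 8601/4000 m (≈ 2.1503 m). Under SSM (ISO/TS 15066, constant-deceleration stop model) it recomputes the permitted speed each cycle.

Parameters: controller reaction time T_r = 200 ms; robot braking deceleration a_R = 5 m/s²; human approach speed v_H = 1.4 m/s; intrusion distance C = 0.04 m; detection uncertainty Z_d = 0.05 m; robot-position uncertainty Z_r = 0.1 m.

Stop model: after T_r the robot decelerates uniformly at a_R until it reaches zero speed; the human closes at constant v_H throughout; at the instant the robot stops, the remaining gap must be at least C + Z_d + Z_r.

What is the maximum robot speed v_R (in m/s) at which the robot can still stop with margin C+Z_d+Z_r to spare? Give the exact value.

v_R_max = 47/20 m/s = 2.3500 m/s

collect terms ⇒ (1/10)·v_R² + (12/25)·v_R + (-6721/4000) = 0
  disc = (12/25)² − 4·(1/10)·(-6721/4000) = 361/400 ; √disc = 19/20
  v_R = (−(12/25) + 19/20) / (2·(1/10)) = 47/20 m/s
check:
stop time T_s = (47/20)/5 = 0.4700 s
robot in T_r: 2.3500·0.2000 = 0.4700 m
braking distance = 2.3500²/(2·5.0000) = 0.5523 m
person approaches 1.4000·(0.2000+0.4700) = 0.9380 m
C+Z_d+Z_r = 0.0400+0.0500+0.1000 = 0.1900 m
sum ≈ 0.4700+0.5523+0.9380+0.1900 ≈ 2.1503 m = S ✓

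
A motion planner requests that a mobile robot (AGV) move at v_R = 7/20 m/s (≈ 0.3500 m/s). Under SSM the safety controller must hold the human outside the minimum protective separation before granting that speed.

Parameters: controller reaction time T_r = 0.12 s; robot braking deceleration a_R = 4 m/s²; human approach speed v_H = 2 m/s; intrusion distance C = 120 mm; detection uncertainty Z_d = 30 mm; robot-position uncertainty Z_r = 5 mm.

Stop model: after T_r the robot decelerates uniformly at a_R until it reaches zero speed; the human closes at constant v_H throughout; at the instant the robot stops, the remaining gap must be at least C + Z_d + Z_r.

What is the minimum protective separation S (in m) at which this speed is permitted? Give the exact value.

S_min = 10037/16000 m = 0.6273 m

T_s = v_R/a_R = (7/20)/4 = 0.0875 s
reaction-phase robot travel = 0.3500·0.1200 = 0.0420 m
robot covers 0.3500·0.0875 − ½·4.0000·0.0875² = 0.0153 m while stopping
person approaches 2.0000·(0.1200+0.0875) = 0.4150 m
C+Z_d+Z_r = 0.1200+0.0300+0.0050 = 0.1550 m
S_min ≈ 0.0420+0.0153+0.4150+0.1550  ⇒  S_min = 10037/16000 m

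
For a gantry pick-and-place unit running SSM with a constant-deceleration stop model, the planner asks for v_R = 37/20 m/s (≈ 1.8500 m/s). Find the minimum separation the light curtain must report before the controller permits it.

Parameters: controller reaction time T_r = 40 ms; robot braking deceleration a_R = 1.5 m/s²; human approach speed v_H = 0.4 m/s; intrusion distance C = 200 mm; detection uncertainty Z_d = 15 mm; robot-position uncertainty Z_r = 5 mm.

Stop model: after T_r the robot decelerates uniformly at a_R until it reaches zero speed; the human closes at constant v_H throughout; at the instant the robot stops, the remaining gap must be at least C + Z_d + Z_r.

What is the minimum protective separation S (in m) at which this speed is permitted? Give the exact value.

S_min = 2333/1200 m = 1.9442 m

braking lasts T_s = (37/20)/(3/2) = 1.2333 s
robot covers v_R·T_r = 1.8500·0.0400 = 0.0740 m before braking
braking distance = 1.8500²/(2·1.5000) = 1.1408 m
human over T_r+T_s: 0.4000·(0.0400+1.2333) = 0.5093 m
margins: 0.2000+0.0150+0.0050 = 0.2200 m
S_min ≈ 0.0740+1.1408+0.5093+0.2200  ⇒  S_min = 2333/1200 m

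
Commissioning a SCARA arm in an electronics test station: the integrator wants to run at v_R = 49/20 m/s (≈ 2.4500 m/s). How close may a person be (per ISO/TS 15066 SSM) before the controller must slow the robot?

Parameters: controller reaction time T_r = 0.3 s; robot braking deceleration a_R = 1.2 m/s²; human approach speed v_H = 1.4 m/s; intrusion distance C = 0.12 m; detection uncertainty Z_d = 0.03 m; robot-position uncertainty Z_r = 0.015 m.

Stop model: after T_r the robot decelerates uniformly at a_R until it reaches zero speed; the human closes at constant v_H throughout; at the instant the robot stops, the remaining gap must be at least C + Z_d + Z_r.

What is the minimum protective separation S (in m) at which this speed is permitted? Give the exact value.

stop time T_s = (49/20)/(6/5) = 2.0417 s
robot in T_r: 2.4500·0.3000 = 0.7350 m
robot covers 2.4500·2.0417 − ½·1.2000·2.0417² = 2.5010 m while stopping
human closes 1.4000·2.3417 = 3.2783 m
residual clearance needed = 0.1200+0.0300+0.0150 = 0.1650 m
S_min ≈ 0.7350+2.5010+3.2783+0.1650  ⇒  S_min = 10687/1600 m

S_min = 10687/1600 m = 6.6794 m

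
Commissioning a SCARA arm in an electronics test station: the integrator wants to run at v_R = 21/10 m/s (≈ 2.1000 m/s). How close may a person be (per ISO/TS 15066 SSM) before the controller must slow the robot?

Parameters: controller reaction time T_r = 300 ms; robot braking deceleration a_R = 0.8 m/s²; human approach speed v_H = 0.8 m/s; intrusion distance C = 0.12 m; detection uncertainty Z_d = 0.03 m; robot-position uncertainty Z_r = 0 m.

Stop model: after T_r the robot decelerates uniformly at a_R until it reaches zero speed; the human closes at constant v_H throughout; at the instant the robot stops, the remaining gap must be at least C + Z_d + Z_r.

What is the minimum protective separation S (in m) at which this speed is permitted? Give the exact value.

stop time T_s = (21/10)/(4/5) = 2.6250 s
reaction-phase robot travel = 2.1000·0.3000 = 0.6300 m
robot under decel: 2.1000²/(2·0.8000) = 2.7563 m
human closes 0.8000·2.9250 = 2.3400 m
margins: 0.1200+0.0300+0.0000 = 0.1500 m
S_min ≈ 0.6300+2.7563+2.3400+0.1500  ⇒  S_min = 4701/800 m

S_min = 4701/800 m = 5.8762 m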